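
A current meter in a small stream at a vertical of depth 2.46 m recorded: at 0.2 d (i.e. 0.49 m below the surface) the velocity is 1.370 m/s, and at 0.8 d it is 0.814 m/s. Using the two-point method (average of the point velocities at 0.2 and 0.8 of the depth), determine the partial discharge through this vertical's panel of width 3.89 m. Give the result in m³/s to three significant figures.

v̄ = (1.370 + 0.814) / 2 = 1.092 m/s
q = v̄ × d × w = 1.092 × 2.46 × 3.89 = 10.45 m³/s

10.4 m³/s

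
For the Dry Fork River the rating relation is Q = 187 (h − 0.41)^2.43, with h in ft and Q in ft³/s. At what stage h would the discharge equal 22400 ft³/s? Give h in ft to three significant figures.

7.58 ft

h − h₀ = (Q/C)^(1/b) = (22400/187)^(1/2.43) = 7.167 ft
h = 0.41 + 7.167 = 7.577 ft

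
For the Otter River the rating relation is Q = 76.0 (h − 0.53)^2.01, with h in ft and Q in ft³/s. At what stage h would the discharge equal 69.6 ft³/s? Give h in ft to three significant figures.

1.49 ft

h − h₀ = (Q/C)^(1/b) = (69.6/76.0)^(1/2.01) = 0.9572 ft
h = 0.53 + 0.9572 = 1.487 ft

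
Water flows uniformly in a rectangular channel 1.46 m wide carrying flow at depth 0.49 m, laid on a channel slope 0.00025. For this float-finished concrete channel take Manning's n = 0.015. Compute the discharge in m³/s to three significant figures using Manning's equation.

A = b·y = 1.46 × 0.49 = 0.7154 m²
P = b + 2y = 1.46 + 2×0.49 = 2.440 m
R = A/P = 0.7154/2.440 = 0.2932 m
Q = (1/n)·A·R^(2/3)·S^(1/2) = (1/0.015) × 0.7154 × 0.2932^(2/3) × 0.00025^(1/2) = 0.3328 m³/s

0.333 m³/s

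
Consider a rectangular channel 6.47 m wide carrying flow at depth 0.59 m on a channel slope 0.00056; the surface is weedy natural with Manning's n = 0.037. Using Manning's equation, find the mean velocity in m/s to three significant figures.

A = b·y = 6.47 × 0.59 = 3.817 m²
P = b + 2y = 6.47 + 2×0.59 = 7.650 m
R = A/P = 3.817/7.650 = 0.4990 m
Q = (1/n)·A·R^(2/3)·S^(1/2) = (1/0.037) × 3.817 × 0.4990^(2/3) × 0.00056^(1/2) = 1.536 m³/s
V = Q/A = 1.536/3.817 = 0.4024 m/s

0.402 m/s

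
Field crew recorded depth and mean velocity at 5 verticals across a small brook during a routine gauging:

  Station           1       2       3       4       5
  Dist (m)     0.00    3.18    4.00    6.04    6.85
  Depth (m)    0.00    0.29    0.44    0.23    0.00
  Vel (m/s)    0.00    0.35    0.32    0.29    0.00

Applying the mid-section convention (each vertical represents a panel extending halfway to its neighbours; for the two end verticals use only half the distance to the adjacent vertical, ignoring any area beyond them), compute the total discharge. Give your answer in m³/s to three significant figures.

w_2 = (4.00 − 0.00)/2 = 2 m; q_2 = 0.35 × 0.29 × 2 = 0.2030 m³/s
w_3 = (6.04 − 3.18)/2 = 1.43 m; q_3 = 0.32 × 0.44 × 1.43 = 0.2013 m³/s
w_4 = (6.85 − 4.00)/2 = 1.425 m; q_4 = 0.29 × 0.23 × 1.425 = 0.09505 m³/s
Stations 1, 5 contribute zero (depth or velocity is 0).
Q = Σ qᵢ = 0.4994 m³/s

0.499 m³/s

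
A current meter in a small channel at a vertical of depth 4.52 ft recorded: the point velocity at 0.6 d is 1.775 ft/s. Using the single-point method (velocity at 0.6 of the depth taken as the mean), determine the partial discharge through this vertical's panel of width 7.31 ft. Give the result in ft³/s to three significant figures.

v̄ = v₀.₆ = 1.775 ft/s
q = v̄ × d × w = 1.775 × 4.52 × 7.31 = 58.65 ft³/s

58.6 ft³/s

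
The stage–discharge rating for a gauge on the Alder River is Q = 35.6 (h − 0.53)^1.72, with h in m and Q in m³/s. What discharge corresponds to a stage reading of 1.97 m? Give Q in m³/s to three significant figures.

Q = 35.6 × (1.97 − 0.53)^1.72 = 35.6 × 1.44^1.72 = 66.66 m³/s

66.7 m³/s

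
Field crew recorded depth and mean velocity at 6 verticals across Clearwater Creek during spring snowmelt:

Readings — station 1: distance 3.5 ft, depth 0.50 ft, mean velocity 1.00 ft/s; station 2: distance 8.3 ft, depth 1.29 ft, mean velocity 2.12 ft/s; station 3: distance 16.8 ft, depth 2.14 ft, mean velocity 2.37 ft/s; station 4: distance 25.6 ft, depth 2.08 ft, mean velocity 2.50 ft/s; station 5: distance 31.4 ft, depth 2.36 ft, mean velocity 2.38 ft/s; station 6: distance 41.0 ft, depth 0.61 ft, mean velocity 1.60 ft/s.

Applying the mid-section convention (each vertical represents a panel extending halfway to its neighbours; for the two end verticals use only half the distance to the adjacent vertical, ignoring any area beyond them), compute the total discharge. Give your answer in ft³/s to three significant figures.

w_1 = (8.3 − 3.5)/2 = 2.4 ft; q_1 = 1.00 × 0.50 × 2.4 = 1.200 ft³/s
w_2 = (16.8 − 3.5)/2 = 6.65 ft; q_2 = 2.12 × 1.29 × 6.65 = 18.19 ft³/s
w_3 = (25.6 − 8.3)/2 = 8.65 ft; q_3 = 2.37 × 2.14 × 8.65 = 43.87 ft³/s
w_4 = (31.4 − 16.8)/2 = 7.3 ft; q_4 = 2.50 × 2.08 × 7.3 = 37.96 ft³/s
w_5 = (41.0 − 25.6)/2 = 7.7 ft; q_5 = 2.38 × 2.36 × 7.7 = 43.25 ft³/s
w_6 = (41.0 − 31.4)/2 = 4.8 ft; q_6 = 1.60 × 0.61 × 4.8 = 4.685 ft³/s
Q = Σ qᵢ = 149.2 ft³/s

149 ft³/s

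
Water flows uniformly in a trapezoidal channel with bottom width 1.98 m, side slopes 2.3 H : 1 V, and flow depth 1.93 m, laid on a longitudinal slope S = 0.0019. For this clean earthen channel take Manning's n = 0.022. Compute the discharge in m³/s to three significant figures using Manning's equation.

A = (b + z·y)·y = (1.98 + 2.3×1.93)×1.93 = 12.39 m²
P = b + 2y√(1+z²) = 1.98 + 2×1.93×√(1+2.3²) = 11.66 m
R = A/P = 12.39/11.66 = 1.062 m
Q = (1/n)·A·R^(2/3)·S^(1/2) = (1/0.022) × 12.39 × 1.062^(2/3) × 0.0019^(1/2) = 25.56 m³/s

25.6 m³/s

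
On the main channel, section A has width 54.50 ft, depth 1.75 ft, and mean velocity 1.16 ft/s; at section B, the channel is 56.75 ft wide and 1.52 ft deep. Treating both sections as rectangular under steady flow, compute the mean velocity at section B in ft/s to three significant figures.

1.28 ft/s

Q = A₁V₁ = (54.50×1.75) × 1.16 = 110.6 ft³/s
A₂ = 56.75 × 1.52 = 86.26 ft²
V₂ = Q/A₂ = 110.6/86.26 = 1.283 ft/s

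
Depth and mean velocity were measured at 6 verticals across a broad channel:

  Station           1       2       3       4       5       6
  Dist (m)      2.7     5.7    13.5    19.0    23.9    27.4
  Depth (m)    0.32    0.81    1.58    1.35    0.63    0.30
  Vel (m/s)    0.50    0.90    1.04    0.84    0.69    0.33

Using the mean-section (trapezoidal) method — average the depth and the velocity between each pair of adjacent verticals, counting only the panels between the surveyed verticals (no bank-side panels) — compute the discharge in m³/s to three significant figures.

Panel 1-2: Δb = 3 m, d̄ = (0.32+0.81)/2 = 0.565, v̄ = (0.50+0.90)/2 = 0.7 → q = 3×0.565×0.7 = 1.187 m³/s
Panel 2-3: Δb = 7.8 m, d̄ = (0.81+1.58)/2 = 1.195, v̄ = (0.90+1.04)/2 = 0.97 → q = 7.8×1.195×0.97 = 9.041 m³/s
Panel 3-4: Δb = 5.5 m, d̄ = (1.58+1.35)/2 = 1.465, v̄ = (1.04+0.84)/2 = 0.94 → q = 5.5×1.465×0.94 = 7.574 m³/s
Panel 4-5: Δb = 4.9 m, d̄ = (1.35+0.63)/2 = 0.99, v̄ = (0.84+0.69)/2 = 0.765 → q = 4.9×0.99×0.765 = 3.711 m³/s
Panel 5-6: Δb = 3.5 m, d̄ = (0.63+0.30)/2 = 0.465, v̄ = (0.69+0.33)/2 = 0.51 → q = 3.5×0.465×0.51 = 0.8300 m³/s
Q = Σ q = 22.34 m³/s

22.3 m³/s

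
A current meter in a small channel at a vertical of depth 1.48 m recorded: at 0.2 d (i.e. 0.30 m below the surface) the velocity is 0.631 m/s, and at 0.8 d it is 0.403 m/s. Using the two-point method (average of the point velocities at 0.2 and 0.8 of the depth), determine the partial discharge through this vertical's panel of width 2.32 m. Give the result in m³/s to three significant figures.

1.78 m³/s

v̄ = (0.631 + 0.403) / 2 = 0.5170 m/s
q = v̄ × d × w = 0.5170 × 1.48 × 2.32 = 1.775 m³/s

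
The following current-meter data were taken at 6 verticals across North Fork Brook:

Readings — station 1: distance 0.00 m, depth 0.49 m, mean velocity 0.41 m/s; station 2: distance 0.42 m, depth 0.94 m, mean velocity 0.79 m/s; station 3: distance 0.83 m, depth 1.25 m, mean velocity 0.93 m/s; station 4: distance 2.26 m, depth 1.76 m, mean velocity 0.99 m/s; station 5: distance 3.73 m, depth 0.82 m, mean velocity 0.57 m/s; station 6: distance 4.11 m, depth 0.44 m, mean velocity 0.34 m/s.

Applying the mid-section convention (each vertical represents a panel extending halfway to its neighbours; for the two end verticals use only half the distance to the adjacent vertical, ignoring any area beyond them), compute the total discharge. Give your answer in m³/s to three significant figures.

w_1 = (0.42 − 0.00)/2 = 0.21 m; q_1 = 0.41 × 0.49 × 0.21 = 0.04219 m³/s
w_2 = (0.83 − 0.00)/2 = 0.415 m; q_2 = 0.79 × 0.94 × 0.415 = 0.3082 m³/s
w_3 = (2.26 − 0.42)/2 = 0.92 m; q_3 = 0.93 × 1.25 × 0.92 = 1.070 m³/s
w_4 = (3.73 − 0.83)/2 = 1.45 m; q_4 = 0.99 × 1.76 × 1.45 = 2.526 m³/s
w_5 = (4.11 − 2.26)/2 = 0.925 m; q_5 = 0.57 × 0.82 × 0.925 = 0.4323 m³/s
w_6 = (4.11 − 3.73)/2 = 0.19 m; q_6 = 0.34 × 0.44 × 0.19 = 0.02842 m³/s
Q = Σ qᵢ = 4.407 m³/s

4.41 m³/s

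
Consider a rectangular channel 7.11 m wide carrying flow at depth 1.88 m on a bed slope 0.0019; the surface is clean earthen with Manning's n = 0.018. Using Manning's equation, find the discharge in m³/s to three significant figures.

A = b·y = 7.11 × 1.88 = 13.37 m²
P = b + 2y = 7.11 + 2×1.88 = 10.87 m
R = A/P = 13.37/10.87 = 1.230 m
Q = (1/n)·A·R^(2/3)·S^(1/2) = (1/0.018) × 13.37 × 1.230^(2/3) × 0.0019^(1/2) = 37.15 m³/s

37.2 m³/s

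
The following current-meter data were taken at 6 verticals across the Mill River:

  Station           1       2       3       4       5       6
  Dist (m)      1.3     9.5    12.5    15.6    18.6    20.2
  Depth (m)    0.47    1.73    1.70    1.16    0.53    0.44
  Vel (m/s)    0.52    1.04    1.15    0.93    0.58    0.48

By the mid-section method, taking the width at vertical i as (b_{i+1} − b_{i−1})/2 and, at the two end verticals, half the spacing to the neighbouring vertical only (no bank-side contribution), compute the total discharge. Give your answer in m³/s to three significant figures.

w_1 = (9.5 − 1.3)/2 = 4.1 m; q_1 = 0.52 × 0.47 × 4.1 = 1.002 m³/s
w_2 = (12.5 − 1.3)/2 = 5.6 m; q_2 = 1.04 × 1.73 × 5.6 = 10.08 m³/s
w_3 = (15.6 − 9.5)/2 = 3.05 m; q_3 = 1.15 × 1.70 × 3.05 = 5.963 m³/s
w_4 = (18.6 − 12.5)/2 = 3.05 m; q_4 = 0.93 × 1.16 × 3.05 = 3.290 m³/s
w_5 = (20.2 − 15.6)/2 = 2.3 m; q_5 = 0.58 × 0.53 × 2.3 = 0.7070 m³/s
w_6 = (20.2 − 18.6)/2 = 0.8 m; q_6 = 0.48 × 0.44 × 0.8 = 0.1690 m³/s
Q = Σ qᵢ = 21.21 m³/s

21.2 m³/s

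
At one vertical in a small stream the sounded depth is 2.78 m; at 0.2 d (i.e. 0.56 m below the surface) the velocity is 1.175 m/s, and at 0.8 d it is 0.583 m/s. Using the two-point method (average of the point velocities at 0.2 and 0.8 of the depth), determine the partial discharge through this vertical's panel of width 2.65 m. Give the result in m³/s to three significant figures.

v̄ = (1.175 + 0.583) / 2 = 0.8790 m/s
q = v̄ × d × w = 0.8790 × 2.78 × 2.65 = 6.476 m³/s

6.48 m³/s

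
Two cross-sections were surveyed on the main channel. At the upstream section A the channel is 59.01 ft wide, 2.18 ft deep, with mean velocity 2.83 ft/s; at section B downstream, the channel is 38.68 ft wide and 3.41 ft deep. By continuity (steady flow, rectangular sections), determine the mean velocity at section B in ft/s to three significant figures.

Q = A₁V₁ = (59.01×2.18) × 2.83 = 364.1 ft³/s
A₂ = 38.68 × 3.41 = 131.9 ft²
V₂ = Q/A₂ = 364.1/131.9 = 2.760 ft/s

2.76 ft/s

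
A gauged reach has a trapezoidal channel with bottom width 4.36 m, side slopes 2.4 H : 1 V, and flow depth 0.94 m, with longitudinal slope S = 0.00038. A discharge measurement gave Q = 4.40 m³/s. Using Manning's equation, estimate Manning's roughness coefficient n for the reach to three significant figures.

A = (b + z·y)·y = (4.36 + 2.4×0.94)×0.94 = 6.219 m²
P = b + 2y√(1+z²) = 4.36 + 2×0.94×√(1+2.4²) = 9.248 m
R = A/P = 6.219/9.248 = 0.6725 m
n = (1/Q)·A·R^(2/3)·S^(1/2) = (1/4.40) × 6.219 × 0.7676 × 0.01949 = 0.02115

0.0211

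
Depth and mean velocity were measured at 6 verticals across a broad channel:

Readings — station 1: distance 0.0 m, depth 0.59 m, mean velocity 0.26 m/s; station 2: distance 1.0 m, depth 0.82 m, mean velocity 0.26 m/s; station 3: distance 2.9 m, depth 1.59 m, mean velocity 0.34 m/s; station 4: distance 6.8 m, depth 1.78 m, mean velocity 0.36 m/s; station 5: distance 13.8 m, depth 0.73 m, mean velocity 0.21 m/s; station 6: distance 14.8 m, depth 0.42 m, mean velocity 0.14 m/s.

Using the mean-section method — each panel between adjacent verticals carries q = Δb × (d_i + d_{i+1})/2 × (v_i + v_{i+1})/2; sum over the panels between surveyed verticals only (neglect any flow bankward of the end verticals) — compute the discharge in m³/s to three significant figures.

5.77 m³/s

Panel 1-2: Δb = 1 m, d̄ = (0.59+0.82)/2 = 0.705, v̄ = (0.26+0.26)/2 = 0.26 → q = 1×0.705×0.26 = 0.1833 m³/s
Panel 2-3: Δb = 1.9 m, d̄ = (0.82+1.59)/2 = 1.205, v̄ = (0.26+0.34)/2 = 0.3 → q = 1.9×1.205×0.3 = 0.6869 m³/s
Panel 3-4: Δb = 3.9 m, d̄ = (1.59+1.78)/2 = 1.685, v̄ = (0.34+0.36)/2 = 0.35 → q = 3.9×1.685×0.35 = 2.300 m³/s
Panel 4-5: Δb = 7 m, d̄ = (1.78+0.73)/2 = 1.255, v̄ = (0.36+0.21)/2 = 0.285 → q = 7×1.255×0.285 = 2.504 m³/s
Panel 5-6: Δb = 1 m, d̄ = (0.73+0.42)/2 = 0.575, v̄ = (0.21+0.14)/2 = 0.175 → q = 1×0.575×0.175 = 0.1006 m³/s
Q = Σ q = 5.775 m³/s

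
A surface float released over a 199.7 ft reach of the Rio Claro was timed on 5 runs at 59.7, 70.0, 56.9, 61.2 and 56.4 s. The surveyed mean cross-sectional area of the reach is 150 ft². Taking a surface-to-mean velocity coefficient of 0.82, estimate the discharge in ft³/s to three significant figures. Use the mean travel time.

404 ft³/s

t̄ = (59.7 + 70.0 + 56.9 + 61.2 + 56.4) / 5 = 60.84 s
v_surface = L / t̄ = 199.7 / 60.84 = 3.282 ft/s
v_mean = 0.82 × 3.282 = 2.692 ft/s
Q = A × v_mean = 150 × 2.692 = 403.7 ft³/s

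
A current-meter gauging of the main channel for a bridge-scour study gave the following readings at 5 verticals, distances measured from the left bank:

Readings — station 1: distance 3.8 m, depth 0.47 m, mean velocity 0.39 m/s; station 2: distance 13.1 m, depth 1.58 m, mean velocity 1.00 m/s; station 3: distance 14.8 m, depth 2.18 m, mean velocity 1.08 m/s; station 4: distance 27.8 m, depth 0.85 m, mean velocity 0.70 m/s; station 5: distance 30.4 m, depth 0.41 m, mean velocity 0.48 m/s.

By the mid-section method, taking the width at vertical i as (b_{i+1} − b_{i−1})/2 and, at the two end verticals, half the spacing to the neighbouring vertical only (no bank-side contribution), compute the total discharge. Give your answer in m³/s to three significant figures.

w_1 = (13.1 − 3.8)/2 = 4.65 m; q_1 = 0.39 × 0.47 × 4.65 = 0.8523 m³/s
w_2 = (14.8 − 3.8)/2 = 5.5 m; q_2 = 1.00 × 1.58 × 5.5 = 8.690 m³/s
w_3 = (27.8 − 13.1)/2 = 7.35 m; q_3 = 1.08 × 2.18 × 7.35 = 17.30 m³/s
w_4 = (30.4 − 14.8)/2 = 7.8 m; q_4 = 0.70 × 0.85 × 7.8 = 4.641 m³/s
w_5 = (30.4 − 27.8)/2 = 1.3 m; q_5 = 0.48 × 0.41 × 1.3 = 0.2558 m³/s
Q = Σ qᵢ = 31.74 m³/s

31.7 m³/s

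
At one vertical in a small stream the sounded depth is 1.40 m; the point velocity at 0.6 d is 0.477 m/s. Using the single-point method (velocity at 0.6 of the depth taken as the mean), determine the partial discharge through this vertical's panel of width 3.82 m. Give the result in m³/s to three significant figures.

2.55 m³/s

v̄ = v₀.₆ = 0.477 m/s
q = v̄ × d × w = 0.4770 × 1.40 × 3.82 = 2.551 m³/s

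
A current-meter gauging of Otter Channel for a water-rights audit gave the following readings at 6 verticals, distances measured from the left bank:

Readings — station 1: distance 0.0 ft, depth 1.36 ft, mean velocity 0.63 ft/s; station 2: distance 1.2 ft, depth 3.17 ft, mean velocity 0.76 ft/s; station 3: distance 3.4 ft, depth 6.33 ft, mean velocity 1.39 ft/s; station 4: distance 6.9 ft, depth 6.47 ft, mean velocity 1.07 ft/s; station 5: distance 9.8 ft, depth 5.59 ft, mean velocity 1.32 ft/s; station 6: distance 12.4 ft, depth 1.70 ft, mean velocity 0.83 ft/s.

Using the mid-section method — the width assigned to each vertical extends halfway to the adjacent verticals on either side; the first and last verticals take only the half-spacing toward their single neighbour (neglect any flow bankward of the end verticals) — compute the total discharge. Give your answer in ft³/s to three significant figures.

74.0 ft³/s

w_1 = (1.2 − 0.0)/2 = 0.6 ft; q_1 = 0.63 × 1.36 × 0.6 = 0.5141 ft³/s
w_2 = (3.4 − 0.0)/2 = 1.7 ft; q_2 = 0.76 × 3.17 × 1.7 = 4.096 ft³/s
w_3 = (6.9 − 1.2)/2 = 2.85 ft; q_3 = 1.39 × 6.33 × 2.85 = 25.08 ft³/s
w_4 = (9.8 − 3.4)/2 = 3.2 ft; q_4 = 1.07 × 6.47 × 3.2 = 22.15 ft³/s
w_5 = (12.4 − 6.9)/2 = 2.75 ft; q_5 = 1.32 × 5.59 × 2.75 = 20.29 ft³/s
w_6 = (12.4 − 9.8)/2 = 1.3 ft; q_6 = 0.83 × 1.70 × 1.3 = 1.834 ft³/s
Q = Σ qᵢ = 73.97 ft³/s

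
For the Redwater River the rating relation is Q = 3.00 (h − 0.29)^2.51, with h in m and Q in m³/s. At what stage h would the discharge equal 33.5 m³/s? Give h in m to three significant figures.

h − h₀ = (Q/C)^(1/b) = (33.5/3.00)^(1/2.51) = 2.615 m
h = 0.29 + 2.615 = 2.905 m

2.91 m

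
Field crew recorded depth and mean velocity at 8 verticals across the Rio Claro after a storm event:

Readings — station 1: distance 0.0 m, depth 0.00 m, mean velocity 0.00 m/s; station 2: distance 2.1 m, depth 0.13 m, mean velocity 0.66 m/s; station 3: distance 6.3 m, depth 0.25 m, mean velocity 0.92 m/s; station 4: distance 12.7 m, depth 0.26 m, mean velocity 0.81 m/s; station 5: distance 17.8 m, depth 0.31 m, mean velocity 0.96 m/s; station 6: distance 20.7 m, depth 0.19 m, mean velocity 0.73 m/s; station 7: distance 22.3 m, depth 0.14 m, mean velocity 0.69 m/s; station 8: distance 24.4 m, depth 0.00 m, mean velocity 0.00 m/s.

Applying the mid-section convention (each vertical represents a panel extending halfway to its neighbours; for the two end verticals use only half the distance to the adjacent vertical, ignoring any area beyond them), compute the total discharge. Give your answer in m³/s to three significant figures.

w_2 = (6.3 − 0.0)/2 = 3.15 m; q_2 = 0.66 × 0.13 × 3.15 = 0.2703 m³/s
w_3 = (12.7 − 2.1)/2 = 5.3 m; q_3 = 0.92 × 0.25 × 5.3 = 1.219 m³/s
w_4 = (17.8 − 6.3)/2 = 5.75 m; q_4 = 0.81 × 0.26 × 5.75 = 1.211 m³/s
w_5 = (20.7 − 12.7)/2 = 4 m; q_5 = 0.96 × 0.31 × 4 = 1.190 m³/s
w_6 = (22.3 − 17.8)/2 = 2.25 m; q_6 = 0.73 × 0.19 × 2.25 = 0.3121 m³/s
w_7 = (24.4 − 20.7)/2 = 1.85 m; q_7 = 0.69 × 0.14 × 1.85 = 0.1787 m³/s
Stations 1, 8 contribute zero (depth or velocity is 0).
Q = Σ qᵢ = 4.381 m³/s

4.38 m³/s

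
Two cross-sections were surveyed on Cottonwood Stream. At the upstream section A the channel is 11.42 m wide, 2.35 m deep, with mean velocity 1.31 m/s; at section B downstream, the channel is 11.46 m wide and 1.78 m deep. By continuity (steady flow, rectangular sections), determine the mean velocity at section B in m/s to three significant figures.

Q = A₁V₁ = (11.42×2.35) × 1.31 = 35.16 m³/s
A₂ = 11.46 × 1.78 = 20.40 m²
V₂ = Q/A₂ = 35.16/20.40 = 1.723 m/s

1.72 m/s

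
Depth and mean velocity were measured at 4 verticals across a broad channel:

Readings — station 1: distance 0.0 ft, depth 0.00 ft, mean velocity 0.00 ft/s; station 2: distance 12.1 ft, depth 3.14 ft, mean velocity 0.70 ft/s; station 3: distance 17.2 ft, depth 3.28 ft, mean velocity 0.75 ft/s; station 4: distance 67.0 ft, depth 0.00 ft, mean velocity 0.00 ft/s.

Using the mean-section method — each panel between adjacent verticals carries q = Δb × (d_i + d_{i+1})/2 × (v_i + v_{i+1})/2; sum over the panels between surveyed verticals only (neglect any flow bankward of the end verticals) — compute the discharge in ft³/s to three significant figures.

Panel 1-2: Δb = 12.1 ft, d̄ = (0.00+3.14)/2 = 1.57, v̄ = (0.00+0.70)/2 = 0.35 → q = 12.1×1.57×0.35 = 6.649 ft³/s
Panel 2-3: Δb = 5.1 ft, d̄ = (3.14+3.28)/2 = 3.21, v̄ = (0.70+0.75)/2 = 0.725 → q = 5.1×3.21×0.725 = 11.87 ft³/s
Panel 3-4: Δb = 49.8 ft, d̄ = (3.28+0.00)/2 = 1.64, v̄ = (0.75+0.00)/2 = 0.375 → q = 49.8×1.64×0.375 = 30.63 ft³/s
Q = Σ q = 49.14 ft³/s

49.1 ft³/s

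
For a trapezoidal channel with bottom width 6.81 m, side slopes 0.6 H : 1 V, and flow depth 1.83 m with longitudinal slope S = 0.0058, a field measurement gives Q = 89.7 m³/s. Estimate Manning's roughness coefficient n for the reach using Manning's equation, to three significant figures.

0.0147

A = (b + z·y)·y = (6.81 + 0.6×1.83)×1.83 = 14.47 m²
P = b + 2y√(1+z²) = 6.81 + 2×1.83×√(1+0.6²) = 11.08 m
R = A/P = 14.47/11.08 = 1.306 m
n = (1/Q)·A·R^(2/3)·S^(1/2) = (1/89.7) × 14.47 × 1.195 × 0.07616 = 0.01468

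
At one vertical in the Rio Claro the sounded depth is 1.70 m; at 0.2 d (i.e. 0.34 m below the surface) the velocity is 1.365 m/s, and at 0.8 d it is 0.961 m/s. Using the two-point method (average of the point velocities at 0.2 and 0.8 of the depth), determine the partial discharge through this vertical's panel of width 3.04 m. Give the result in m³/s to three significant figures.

v̄ = (1.365 + 0.961) / 2 = 1.163 m/s
q = v̄ × d × w = 1.163 × 1.70 × 3.04 = 6.010 m³/s

6.01 m³/s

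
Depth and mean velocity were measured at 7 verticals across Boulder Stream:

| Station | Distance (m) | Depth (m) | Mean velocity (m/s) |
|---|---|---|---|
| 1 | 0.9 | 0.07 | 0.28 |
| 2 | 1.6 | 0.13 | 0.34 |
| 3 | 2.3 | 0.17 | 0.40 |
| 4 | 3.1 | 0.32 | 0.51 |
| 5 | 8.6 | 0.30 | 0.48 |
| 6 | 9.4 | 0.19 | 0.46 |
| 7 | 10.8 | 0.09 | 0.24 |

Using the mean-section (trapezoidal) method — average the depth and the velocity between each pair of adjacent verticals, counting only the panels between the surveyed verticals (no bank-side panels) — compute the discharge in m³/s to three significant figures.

Panel 1-2: Δb = 0.7 m, d̄ = (0.07+0.13)/2 = 0.1, v̄ = (0.28+0.34)/2 = 0.31 → q = 0.7×0.1×0.31 = 0.02170 m³/s
Panel 2-3: Δb = 0.7 m, d̄ = (0.13+0.17)/2 = 0.15, v̄ = (0.34+0.40)/2 = 0.37 → q = 0.7×0.15×0.37 = 0.03885 m³/s
Panel 3-4: Δb = 0.8 m, d̄ = (0.17+0.32)/2 = 0.245, v̄ = (0.40+0.51)/2 = 0.455 → q = 0.8×0.245×0.455 = 0.08918 m³/s
Panel 4-5: Δb = 5.5 m, d̄ = (0.32+0.30)/2 = 0.31, v̄ = (0.51+0.48)/2 = 0.495 → q = 5.5×0.31×0.495 = 0.8440 m³/s
Panel 5-6: Δb = 0.8 m, d̄ = (0.30+0.19)/2 = 0.245, v̄ = (0.48+0.46)/2 = 0.47 → q = 0.8×0.245×0.47 = 0.09212 m³/s
Panel 6-7: Δb = 1.4 m, d̄ = (0.19+0.09)/2 = 0.14, v̄ = (0.46+0.24)/2 = 0.35 → q = 1.4×0.14×0.35 = 0.06860 m³/s
Q = Σ q = 1.154 m³/s

1.15 m³/s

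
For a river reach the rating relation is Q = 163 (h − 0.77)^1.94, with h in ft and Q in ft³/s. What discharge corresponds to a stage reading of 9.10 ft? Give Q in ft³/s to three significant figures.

Q = 163 × (9.10 − 0.77)^1.94 = 163 × 8.33^1.94 = 9960 ft³/s

9960 ft³/s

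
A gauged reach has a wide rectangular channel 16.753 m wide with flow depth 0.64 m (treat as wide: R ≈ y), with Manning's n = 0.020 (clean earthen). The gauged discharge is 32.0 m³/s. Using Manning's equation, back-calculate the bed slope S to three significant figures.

0.00646

A = b·y = 16.753 × 0.64 = 10.72 m²
Wide channel: R ≈ y = 0.64 m
S = (Q·n / (1·A·R^(2/3)))² = (32.0×0.020 / (1×10.72×0.7427))² = 0.006460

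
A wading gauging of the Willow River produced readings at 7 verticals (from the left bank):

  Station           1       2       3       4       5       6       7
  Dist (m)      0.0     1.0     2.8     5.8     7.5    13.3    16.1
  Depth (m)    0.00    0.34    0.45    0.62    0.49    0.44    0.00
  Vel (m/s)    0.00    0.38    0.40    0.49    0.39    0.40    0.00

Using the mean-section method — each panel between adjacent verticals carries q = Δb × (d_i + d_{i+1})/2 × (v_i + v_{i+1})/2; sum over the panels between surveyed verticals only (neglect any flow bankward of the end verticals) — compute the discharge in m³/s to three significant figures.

Panel 1-2: Δb = 1 m, d̄ = (0.00+0.34)/2 = 0.17, v̄ = (0.00+0.38)/2 = 0.19 → q = 1×0.17×0.19 = 0.03230 m³/s
Panel 2-3: Δb = 1.8 m, d̄ = (0.34+0.45)/2 = 0.395, v̄ = (0.38+0.40)/2 = 0.39 → q = 1.8×0.395×0.39 = 0.2773 m³/s
Panel 3-4: Δb = 3 m, d̄ = (0.45+0.62)/2 = 0.535, v̄ = (0.40+0.49)/2 = 0.445 → q = 3×0.535×0.445 = 0.7142 m³/s
Panel 4-5: Δb = 1.7 m, d̄ = (0.62+0.49)/2 = 0.555, v̄ = (0.49+0.39)/2 = 0.44 → q = 1.7×0.555×0.44 = 0.4151 m³/s
Panel 5-6: Δb = 5.8 m, d̄ = (0.49+0.44)/2 = 0.465, v̄ = (0.39+0.40)/2 = 0.395 → q = 5.8×0.465×0.395 = 1.065 m³/s
Panel 6-7: Δb = 2.8 m, d̄ = (0.44+0.00)/2 = 0.22, v̄ = (0.40+0.00)/2 = 0.2 → q = 2.8×0.22×0.2 = 0.1232 m³/s
Q = Σ q = 2.627 m³/s

2.63 m³/s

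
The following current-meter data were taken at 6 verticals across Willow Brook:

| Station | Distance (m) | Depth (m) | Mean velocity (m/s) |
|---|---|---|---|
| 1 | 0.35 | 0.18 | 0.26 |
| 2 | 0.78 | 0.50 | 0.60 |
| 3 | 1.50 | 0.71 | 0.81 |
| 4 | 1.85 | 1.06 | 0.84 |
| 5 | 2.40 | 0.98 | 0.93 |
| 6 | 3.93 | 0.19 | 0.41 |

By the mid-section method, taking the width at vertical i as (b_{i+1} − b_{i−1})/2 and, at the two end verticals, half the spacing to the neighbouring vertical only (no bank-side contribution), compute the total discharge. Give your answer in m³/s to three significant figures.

w_1 = (0.78 − 0.35)/2 = 0.215 m; q_1 = 0.26 × 0.18 × 0.215 = 0.01006 m³/s
w_2 = (1.50 − 0.35)/2 = 0.575 m; q_2 = 0.60 × 0.50 × 0.575 = 0.1725 m³/s
w_3 = (1.85 − 0.78)/2 = 0.535 m; q_3 = 0.81 × 0.71 × 0.535 = 0.3077 m³/s
w_4 = (2.40 − 1.50)/2 = 0.45 m; q_4 = 0.84 × 1.06 × 0.45 = 0.4007 m³/s
w_5 = (3.93 − 1.85)/2 = 1.04 m; q_5 = 0.93 × 0.98 × 1.04 = 0.9479 m³/s
w_6 = (3.93 − 2.40)/2 = 0.765 m; q_6 = 0.41 × 0.19 × 0.765 = 0.05959 m³/s
Q = Σ qᵢ = 1.898 m³/s

1.90 m³/s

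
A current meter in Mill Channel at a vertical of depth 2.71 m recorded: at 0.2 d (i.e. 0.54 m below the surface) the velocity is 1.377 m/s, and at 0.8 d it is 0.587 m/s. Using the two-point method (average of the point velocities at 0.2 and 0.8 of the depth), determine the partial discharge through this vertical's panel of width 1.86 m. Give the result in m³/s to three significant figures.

4.95 m³/s

v̄ = (1.377 + 0.587) / 2 = 0.9820 m/s
q = v̄ × d × w = 0.9820 × 2.71 × 1.86 = 4.950 m³/s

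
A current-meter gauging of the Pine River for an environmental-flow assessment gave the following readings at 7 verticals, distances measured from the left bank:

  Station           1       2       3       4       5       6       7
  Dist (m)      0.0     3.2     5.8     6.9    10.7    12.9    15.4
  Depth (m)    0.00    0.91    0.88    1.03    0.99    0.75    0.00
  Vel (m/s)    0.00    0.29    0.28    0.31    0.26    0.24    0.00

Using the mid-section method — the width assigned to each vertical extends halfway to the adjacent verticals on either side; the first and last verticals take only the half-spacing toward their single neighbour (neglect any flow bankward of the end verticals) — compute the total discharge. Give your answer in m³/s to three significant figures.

w_2 = (5.8 − 0.0)/2 = 2.9 m; q_2 = 0.29 × 0.91 × 2.9 = 0.7653 m³/s
w_3 = (6.9 − 3.2)/2 = 1.85 m; q_3 = 0.28 × 0.88 × 1.85 = 0.4558 m³/s
w_4 = (10.7 − 5.8)/2 = 2.45 m; q_4 = 0.31 × 1.03 × 2.45 = 0.7823 m³/s
w_5 = (12.9 − 6.9)/2 = 3 m; q_5 = 0.26 × 0.99 × 3 = 0.7722 m³/s
w_6 = (15.4 − 10.7)/2 = 2.35 m; q_6 = 0.24 × 0.75 × 2.35 = 0.4230 m³/s
Stations 1, 7 contribute zero (depth or velocity is 0).
Q = Σ qᵢ = 3.199 m³/s

3.20 m³/s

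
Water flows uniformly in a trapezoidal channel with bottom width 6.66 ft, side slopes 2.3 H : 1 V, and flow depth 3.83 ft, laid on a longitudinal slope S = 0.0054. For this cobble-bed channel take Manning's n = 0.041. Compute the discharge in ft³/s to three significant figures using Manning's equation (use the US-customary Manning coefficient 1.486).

A = (b + z·y)·y = (6.66 + 2.3×3.83)×3.83 = 59.25 ft²
P = b + 2y√(1+z²) = 6.66 + 2×3.83×√(1+2.3²) = 25.87 ft
R = A/P = 59.25/25.87 = 2.290 ft
Q = (1.486/n)·A·R^(2/3)·S^(1/2) = (1.486/0.041) × 59.25 × 2.290^(2/3) × 0.0054^(1/2) = 274.2 ft³/s

274 ft³/s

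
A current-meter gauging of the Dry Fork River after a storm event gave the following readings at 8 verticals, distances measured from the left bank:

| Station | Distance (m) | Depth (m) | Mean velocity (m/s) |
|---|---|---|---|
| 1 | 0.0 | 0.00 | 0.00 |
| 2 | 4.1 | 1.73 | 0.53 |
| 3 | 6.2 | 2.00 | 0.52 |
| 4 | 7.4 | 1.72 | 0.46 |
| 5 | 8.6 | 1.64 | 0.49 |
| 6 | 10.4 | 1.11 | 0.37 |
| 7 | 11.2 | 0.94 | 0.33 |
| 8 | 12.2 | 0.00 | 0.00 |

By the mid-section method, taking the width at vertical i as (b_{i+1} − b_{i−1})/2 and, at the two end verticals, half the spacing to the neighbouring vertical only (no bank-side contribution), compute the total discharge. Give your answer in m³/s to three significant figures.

7.53 m³/s

w_2 = (6.2 − 0.0)/2 = 3.1 m; q_2 = 0.53 × 1.73 × 3.1 = 2.842 m³/s
w_3 = (7.4 − 4.1)/2 = 1.65 m; q_3 = 0.52 × 2.00 × 1.65 = 1.716 m³/s
w_4 = (8.6 − 6.2)/2 = 1.2 m; q_4 = 0.46 × 1.72 × 1.2 = 0.9494 m³/s
w_5 = (10.4 − 7.4)/2 = 1.5 m; q_5 = 0.49 × 1.64 × 1.5 = 1.205 m³/s
w_6 = (11.2 − 8.6)/2 = 1.3 m; q_6 = 0.37 × 1.11 × 1.3 = 0.5339 m³/s
w_7 = (12.2 − 10.4)/2 = 0.9 m; q_7 = 0.33 × 0.94 × 0.9 = 0.2792 m³/s
Stations 1, 8 contribute zero (depth or velocity is 0).
Q = Σ qᵢ = 7.526 m³/s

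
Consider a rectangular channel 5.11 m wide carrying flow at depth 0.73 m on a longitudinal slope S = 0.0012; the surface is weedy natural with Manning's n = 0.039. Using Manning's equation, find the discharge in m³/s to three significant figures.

A = b·y = 5.11 × 0.73 = 3.730 m²
P = b + 2y = 5.11 + 2×0.73 = 6.570 m
R = A/P = 3.730/6.570 = 0.5678 m
Q = (1/n)·A·R^(2/3)·S^(1/2) = (1/0.039) × 3.730 × 0.5678^(2/3) × 0.0012^(1/2) = 2.272 m³/s

2.27 m³/s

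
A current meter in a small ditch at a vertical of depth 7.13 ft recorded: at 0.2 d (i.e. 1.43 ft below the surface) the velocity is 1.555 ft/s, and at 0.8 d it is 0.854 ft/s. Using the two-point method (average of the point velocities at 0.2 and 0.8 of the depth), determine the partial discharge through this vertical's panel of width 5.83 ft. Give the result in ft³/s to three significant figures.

50.1 ft³/s

v̄ = (1.555 + 0.854) / 2 = 1.205 ft/s
q = v̄ × d × w = 1.205 × 7.13 × 5.83 = 50.07 ft³/s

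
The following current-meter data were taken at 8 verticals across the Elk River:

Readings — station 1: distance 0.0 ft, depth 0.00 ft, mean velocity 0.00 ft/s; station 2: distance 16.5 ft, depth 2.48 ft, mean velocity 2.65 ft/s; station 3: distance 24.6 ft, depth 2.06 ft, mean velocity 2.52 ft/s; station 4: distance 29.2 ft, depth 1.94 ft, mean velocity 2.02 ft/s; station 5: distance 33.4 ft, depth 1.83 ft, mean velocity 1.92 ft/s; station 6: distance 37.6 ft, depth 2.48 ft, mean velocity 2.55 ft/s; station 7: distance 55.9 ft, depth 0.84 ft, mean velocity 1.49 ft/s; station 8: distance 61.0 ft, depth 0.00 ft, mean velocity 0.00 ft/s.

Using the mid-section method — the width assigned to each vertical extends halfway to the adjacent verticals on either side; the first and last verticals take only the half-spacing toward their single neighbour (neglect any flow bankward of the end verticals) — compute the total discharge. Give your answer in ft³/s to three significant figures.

232 ft³/s

w_2 = (24.6 − 0.0)/2 = 12.3 ft; q_2 = 2.65 × 2.48 × 12.3 = 80.84 ft³/s
w_3 = (29.2 − 16.5)/2 = 6.35 ft; q_3 = 2.52 × 2.06 × 6.35 = 32.96 ft³/s
w_4 = (33.4 − 24.6)/2 = 4.4 ft; q_4 = 2.02 × 1.94 × 4.4 = 17.24 ft³/s
w_5 = (37.6 − 29.2)/2 = 4.2 ft; q_5 = 1.92 × 1.83 × 4.2 = 14.76 ft³/s
w_6 = (55.9 − 33.4)/2 = 11.25 ft; q_6 = 2.55 × 2.48 × 11.25 = 71.15 ft³/s
w_7 = (61.0 − 37.6)/2 = 11.7 ft; q_7 = 1.49 × 0.84 × 11.7 = 14.64 ft³/s
Stations 1, 8 contribute zero (depth or velocity is 0).
Q = Σ qᵢ = 231.6 ft³/s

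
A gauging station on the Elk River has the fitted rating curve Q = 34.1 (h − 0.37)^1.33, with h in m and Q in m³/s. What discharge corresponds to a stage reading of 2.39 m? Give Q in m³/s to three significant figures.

86.9 m³/s

Q = 34.1 × (2.39 − 0.37)^1.33 = 34.1 × 2.02^1.33 = 86.87 m³/s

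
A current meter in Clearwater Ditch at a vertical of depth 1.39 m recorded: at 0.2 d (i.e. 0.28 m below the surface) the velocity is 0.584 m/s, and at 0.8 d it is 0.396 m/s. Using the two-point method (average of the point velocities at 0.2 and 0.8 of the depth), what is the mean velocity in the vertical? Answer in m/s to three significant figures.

0.490 m/s

v̄ = (0.584 + 0.396) / 2 = 0.4900 m/s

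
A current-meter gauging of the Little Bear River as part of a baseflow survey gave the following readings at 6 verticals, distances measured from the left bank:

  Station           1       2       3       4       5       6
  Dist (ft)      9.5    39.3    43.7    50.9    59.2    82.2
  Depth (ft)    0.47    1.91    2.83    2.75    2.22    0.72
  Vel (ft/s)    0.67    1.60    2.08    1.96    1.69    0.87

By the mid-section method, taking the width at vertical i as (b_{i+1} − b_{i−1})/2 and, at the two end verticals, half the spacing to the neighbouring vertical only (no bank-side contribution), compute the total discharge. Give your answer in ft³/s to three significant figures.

w_1 = (39.3 − 9.5)/2 = 14.9 ft; q_1 = 0.67 × 0.47 × 14.9 = 4.692 ft³/s
w_2 = (43.7 − 9.5)/2 = 17.1 ft; q_2 = 1.60 × 1.91 × 17.1 = 52.26 ft³/s
w_3 = (50.9 − 39.3)/2 = 5.8 ft; q_3 = 2.08 × 2.83 × 5.8 = 34.14 ft³/s
w_4 = (59.2 − 43.7)/2 = 7.75 ft; q_4 = 1.96 × 2.75 × 7.75 = 41.77 ft³/s
w_5 = (82.2 − 50.9)/2 = 15.65 ft; q_5 = 1.69 × 2.22 × 15.65 = 58.72 ft³/s
w_6 = (82.2 − 59.2)/2 = 11.5 ft; q_6 = 0.87 × 0.72 × 11.5 = 7.204 ft³/s
Q = Σ qᵢ = 198.8 ft³/s

199 ft³/s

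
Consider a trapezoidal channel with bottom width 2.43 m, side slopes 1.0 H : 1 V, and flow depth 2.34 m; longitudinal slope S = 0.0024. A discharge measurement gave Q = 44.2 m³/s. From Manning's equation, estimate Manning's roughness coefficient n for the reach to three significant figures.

0.0142

A = (b + z·y)·y = (2.43 + 1.0×2.34)×2.34 = 11.16 m²
P = b + 2y√(1+z²) = 2.43 + 2×2.34×√(1+1.0²) = 9.049 m
R = A/P = 11.16/9.049 = 1.234 m
n = (1/Q)·A·R^(2/3)·S^(1/2) = (1/44.2) × 11.16 × 1.150 × 0.04899 = 0.01423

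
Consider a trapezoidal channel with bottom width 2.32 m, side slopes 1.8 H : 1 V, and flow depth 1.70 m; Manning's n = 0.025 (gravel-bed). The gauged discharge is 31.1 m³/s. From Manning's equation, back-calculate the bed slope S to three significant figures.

0.00741

A = (b + z·y)·y = (2.32 + 1.8×1.70)×1.70 = 9.146 m²
P = b + 2y√(1+z²) = 2.32 + 2×1.70×√(1+1.8²) = 9.321 m
R = A/P = 9.146/9.321 = 0.9812 m
S = (Q·n / (1·A·R^(2/3)))² = (31.1×0.025 / (1×9.146×0.9874))² = 0.007412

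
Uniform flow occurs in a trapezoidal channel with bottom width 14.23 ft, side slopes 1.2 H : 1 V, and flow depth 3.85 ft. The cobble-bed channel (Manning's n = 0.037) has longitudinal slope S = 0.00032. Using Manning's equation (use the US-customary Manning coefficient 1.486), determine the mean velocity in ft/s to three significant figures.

A = (b + z·y)·y = (14.23 + 1.2×3.85)×3.85 = 72.57 ft²
P = b + 2y√(1+z²) = 14.23 + 2×3.85×√(1+1.2²) = 26.26 ft
R = A/P = 72.57/26.26 = 2.764 ft
Q = (1.486/n)·A·R^(2/3)·S^(1/2) = (1.486/0.037) × 72.57 × 2.764^(2/3) × 0.00032^(1/2) = 102.7 ft³/s
V = Q/A = 102.7/72.57 = 1.415 ft/s

1.41 ft/s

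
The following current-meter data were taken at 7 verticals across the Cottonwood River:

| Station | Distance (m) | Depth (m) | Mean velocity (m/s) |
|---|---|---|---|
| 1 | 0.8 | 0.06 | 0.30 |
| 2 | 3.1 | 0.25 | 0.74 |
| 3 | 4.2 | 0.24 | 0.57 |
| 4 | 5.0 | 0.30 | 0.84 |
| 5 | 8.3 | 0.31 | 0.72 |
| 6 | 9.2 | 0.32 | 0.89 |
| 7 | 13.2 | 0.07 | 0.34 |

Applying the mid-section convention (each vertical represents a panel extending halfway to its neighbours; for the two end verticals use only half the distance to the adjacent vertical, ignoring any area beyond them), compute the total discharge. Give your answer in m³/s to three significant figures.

2.20 m³/s

w_1 = (3.1 − 0.8)/2 = 1.15 m; q_1 = 0.30 × 0.06 × 1.15 = 0.02070 m³/s
w_2 = (4.2 − 0.8)/2 = 1.7 m; q_2 = 0.74 × 0.25 × 1.7 = 0.3145 m³/s
w_3 = (5.0 − 3.1)/2 = 0.95 m; q_3 = 0.57 × 0.24 × 0.95 = 0.1300 m³/s
w_4 = (8.3 − 4.2)/2 = 2.05 m; q_4 = 0.84 × 0.30 × 2.05 = 0.5166 m³/s
w_5 = (9.2 − 5.0)/2 = 2.1 m; q_5 = 0.72 × 0.31 × 2.1 = 0.4687 m³/s
w_6 = (13.2 − 8.3)/2 = 2.45 m; q_6 = 0.89 × 0.32 × 2.45 = 0.6978 m³/s
w_7 = (13.2 − 9.2)/2 = 2 m; q_7 = 0.34 × 0.07 × 2 = 0.04760 m³/s
Q = Σ qᵢ = 2.196 m³/s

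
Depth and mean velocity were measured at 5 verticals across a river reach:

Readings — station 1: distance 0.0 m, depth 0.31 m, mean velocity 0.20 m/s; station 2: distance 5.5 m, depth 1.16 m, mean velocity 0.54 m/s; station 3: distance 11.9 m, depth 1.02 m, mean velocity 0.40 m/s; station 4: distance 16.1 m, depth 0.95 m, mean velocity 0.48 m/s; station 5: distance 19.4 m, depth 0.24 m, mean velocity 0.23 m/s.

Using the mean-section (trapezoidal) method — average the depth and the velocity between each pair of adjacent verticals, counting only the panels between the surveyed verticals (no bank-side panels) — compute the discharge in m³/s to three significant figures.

7.29 m³/s

Panel 1-2: Δb = 5.5 m, d̄ = (0.31+1.16)/2 = 0.735, v̄ = (0.20+0.54)/2 = 0.37 → q = 5.5×0.735×0.37 = 1.496 m³/s
Panel 2-3: Δb = 6.4 m, d̄ = (1.16+1.02)/2 = 1.09, v̄ = (0.54+0.40)/2 = 0.47 → q = 6.4×1.09×0.47 = 3.279 m³/s
Panel 3-4: Δb = 4.2 m, d̄ = (1.02+0.95)/2 = 0.985, v̄ = (0.40+0.48)/2 = 0.44 → q = 4.2×0.985×0.44 = 1.820 m³/s
Panel 4-5: Δb = 3.3 m, d̄ = (0.95+0.24)/2 = 0.595, v̄ = (0.48+0.23)/2 = 0.355 → q = 3.3×0.595×0.355 = 0.6970 m³/s
Q = Σ q = 7.292 m³/s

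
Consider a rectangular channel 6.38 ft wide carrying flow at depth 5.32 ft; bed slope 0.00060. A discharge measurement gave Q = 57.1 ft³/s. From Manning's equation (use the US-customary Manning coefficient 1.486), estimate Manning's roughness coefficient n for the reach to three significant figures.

0.0343

A = b·y = 6.38 × 5.32 = 33.94 ft²
P = b + 2y = 6.38 + 2×5.32 = 17.02 ft
R = A/P = 33.94/17.02 = 1.994 ft
n = (1.486/Q)·A·R^(2/3)·S^(1/2) = (1.486/57.1) × 33.94 × 1.584 × 0.02449 = 0.03428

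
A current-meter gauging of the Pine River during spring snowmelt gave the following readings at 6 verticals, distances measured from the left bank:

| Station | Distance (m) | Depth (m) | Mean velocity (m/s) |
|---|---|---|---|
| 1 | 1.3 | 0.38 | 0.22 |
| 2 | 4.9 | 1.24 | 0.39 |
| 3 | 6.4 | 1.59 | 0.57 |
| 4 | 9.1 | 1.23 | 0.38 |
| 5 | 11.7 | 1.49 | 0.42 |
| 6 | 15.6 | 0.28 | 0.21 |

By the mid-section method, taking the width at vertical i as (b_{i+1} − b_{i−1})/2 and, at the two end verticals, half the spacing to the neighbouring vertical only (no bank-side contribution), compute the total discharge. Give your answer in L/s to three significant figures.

w_1 = (4.9 − 1.3)/2 = 1.8 m; q_1 = 0.22 × 0.38 × 1.8 = 0.1505 m³/s
w_2 = (6.4 − 1.3)/2 = 2.55 m; q_2 = 0.39 × 1.24 × 2.55 = 1.233 m³/s
w_3 = (9.1 − 4.9)/2 = 2.1 m; q_3 = 0.57 × 1.59 × 2.1 = 1.903 m³/s
w_4 = (11.7 − 6.4)/2 = 2.65 m; q_4 = 0.38 × 1.23 × 2.65 = 1.239 m³/s
w_5 = (15.6 − 9.1)/2 = 3.25 m; q_5 = 0.42 × 1.49 × 3.25 = 2.034 m³/s
w_6 = (15.6 − 11.7)/2 = 1.95 m; q_6 = 0.21 × 0.28 × 1.95 = 0.1147 m³/s
Q = Σ qᵢ = 6.674 m³/s
= 6.674 × 1000 = 6674 L/s

6670 L/s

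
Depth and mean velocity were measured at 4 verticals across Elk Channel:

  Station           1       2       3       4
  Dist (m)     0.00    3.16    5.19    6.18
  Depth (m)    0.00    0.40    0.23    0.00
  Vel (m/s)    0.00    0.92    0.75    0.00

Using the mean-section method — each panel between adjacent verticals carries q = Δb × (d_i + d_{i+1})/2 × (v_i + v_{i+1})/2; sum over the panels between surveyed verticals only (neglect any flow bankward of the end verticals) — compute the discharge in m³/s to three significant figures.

0.867 m³/s

Panel 1-2: Δb = 3.16 m, d̄ = (0.00+0.40)/2 = 0.2, v̄ = (0.00+0.92)/2 = 0.46 → q = 3.16×0.2×0.46 = 0.2907 m³/s
Panel 2-3: Δb = 2.03 m, d̄ = (0.40+0.23)/2 = 0.315, v̄ = (0.92+0.75)/2 = 0.835 → q = 2.03×0.315×0.835 = 0.5339 m³/s
Panel 3-4: Δb = 0.99 m, d̄ = (0.23+0.00)/2 = 0.115, v̄ = (0.75+0.00)/2 = 0.375 → q = 0.99×0.115×0.375 = 0.04269 m³/s
Q = Σ q = 0.8674 m³/s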